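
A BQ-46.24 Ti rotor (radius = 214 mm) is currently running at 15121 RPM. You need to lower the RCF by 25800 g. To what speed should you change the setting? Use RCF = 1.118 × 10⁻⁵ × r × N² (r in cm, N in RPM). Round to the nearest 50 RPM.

N₂ ≈ 11000 RPM

r = 214 mm = 21.4 cm
Current RCF = 1.118 × 10⁻⁵ × 21.4 × (15121)² = 1.118 × 10⁻⁵ × 21.4 × 228,644,641 ≈ 54,703.7 × g
Target RCF = 54,703.7 − 25,800 = 28,903.7 × g
N² = 28,903.7 / (23.9252 × 10⁻⁵) = 120,808,603
N ≈ √120,808,603 ≈ 10,991.3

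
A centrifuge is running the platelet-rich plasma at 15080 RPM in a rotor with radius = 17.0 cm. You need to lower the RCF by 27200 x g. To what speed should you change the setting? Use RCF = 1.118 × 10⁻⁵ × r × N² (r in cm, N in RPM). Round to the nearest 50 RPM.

Current RCF = 1.118 × 10⁻⁵ × 17 × (15080)² = 1.118 × 10⁻⁵ × 17 × 227,406,400 ≈ 43,220.9 × g
Target RCF = 43,220.9 − 27,200 = 16,020.9 × g
N² = 16,020.9 / (19.006 × 10⁻⁵) = 84,293,907
N ≈ √84,293,907 ≈ 9,181.2

9200 RPM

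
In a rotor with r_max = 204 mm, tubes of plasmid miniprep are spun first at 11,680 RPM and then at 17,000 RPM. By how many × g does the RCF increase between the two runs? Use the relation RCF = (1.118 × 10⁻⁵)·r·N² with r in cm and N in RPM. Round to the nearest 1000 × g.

r = 204 mm = 20.4 cm
RCF₁ = 1.118 × 10⁻⁵ × 20.4 × (11680)² = 1.118 × 10⁻⁵ × 20.4 × 136,422,400 ≈ 31,114.1 × g
RCF₂ = 1.118 × 10⁻⁵ × 20.4 × (17000)² = 1.118 × 10⁻⁵ × 20.4 × 289,000,000 ≈ 65,912.8 × g
Increase = 65,912.8 − 31,114.1 = 34,798.7

≈ 35000 × g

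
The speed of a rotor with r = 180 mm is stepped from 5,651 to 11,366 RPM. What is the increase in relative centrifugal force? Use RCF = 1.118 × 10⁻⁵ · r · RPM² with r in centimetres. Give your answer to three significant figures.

19600 ×g

r = 180 mm = 18.0 cm
RCF₁ = 1.118 × 10⁻⁵ × 18 × (5651)² = 1.118 × 10⁻⁵ × 18 × 31,933,801 ≈ 6,426.4 × g
RCF₂ = 1.118 × 10⁻⁵ × 18 × (11366)² = 1.118 × 10⁻⁵ × 18 × 129,185,956 ≈ 25,997.4 × g
Increase = 25,997.4 − 6,426.4 = 19,571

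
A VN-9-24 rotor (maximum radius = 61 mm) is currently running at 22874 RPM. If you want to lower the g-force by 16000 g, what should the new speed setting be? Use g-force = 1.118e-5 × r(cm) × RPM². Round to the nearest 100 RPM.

r = 61 mm = 6.1 cm
Current RCF = 1.118 × 10⁻⁵ × 6.1 × (22874)² = 1.118 × 10⁻⁵ × 6.1 × 523,219,876 ≈ 35,682.5 × g
Target RCF = 35,682.5 − 16,000 = 19,682.5 × g
N² = 19,682.5 / (6.8198 × 10⁻⁵) = 288,608,170
N ≈ √288,608,170 ≈ 16,988.5

≈ 17000 RPM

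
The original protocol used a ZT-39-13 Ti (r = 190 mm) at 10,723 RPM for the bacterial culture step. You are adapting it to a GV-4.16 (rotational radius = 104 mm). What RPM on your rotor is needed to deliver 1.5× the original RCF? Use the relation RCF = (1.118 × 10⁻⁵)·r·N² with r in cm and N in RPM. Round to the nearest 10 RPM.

≈ 17750 RPM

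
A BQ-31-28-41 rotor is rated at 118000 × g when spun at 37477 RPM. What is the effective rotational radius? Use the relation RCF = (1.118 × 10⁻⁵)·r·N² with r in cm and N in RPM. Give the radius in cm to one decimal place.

≈ 7.5 cm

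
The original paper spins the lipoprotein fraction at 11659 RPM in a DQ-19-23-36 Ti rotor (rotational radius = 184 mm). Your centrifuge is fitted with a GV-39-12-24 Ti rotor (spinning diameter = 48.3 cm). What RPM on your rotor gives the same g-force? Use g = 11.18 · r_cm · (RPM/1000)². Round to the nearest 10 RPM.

Original rotor: r = 184 mm = 18.4 cm
RCF_original = 11.18 × 18.4 × (11.659)² = 11.18 × 18.4 × 135.932281 ≈ 27,962.9 × g
Your rotor: r = 48.3 / 2 = 24.15 cm
27,962.9 = 11.18 × 24.15 × (N/1000)²
(N/1000)² = 27,962.9 / 269.997 = 103.5674
N = 1000 × √103.5674 ≈ 10,176.8

10180 RPM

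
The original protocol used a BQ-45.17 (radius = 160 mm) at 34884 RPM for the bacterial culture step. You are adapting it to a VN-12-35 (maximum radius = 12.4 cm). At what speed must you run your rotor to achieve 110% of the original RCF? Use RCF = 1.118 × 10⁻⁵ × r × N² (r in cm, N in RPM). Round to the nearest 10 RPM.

41560 RPM

Original rotor: r = 160 mm = 16.0 cm
RCF_original = 1.118 × 10⁻⁵ × 16 × (34884)² = 1.118 × 10⁻⁵ × 16 × 1,216,893,456 ≈ 217,677.9 × g
Target RCF = 1.1 × 217,677.9 ≈ 239,445.7 × g
239,445.7 = 1.118 × 10⁻⁵ × 12.4 × N²
N² = 239,445.7 / (13.8632 × 10⁻⁵) = 1,727,203,676
N ≈ √1,727,203,676 ≈ 41,559.6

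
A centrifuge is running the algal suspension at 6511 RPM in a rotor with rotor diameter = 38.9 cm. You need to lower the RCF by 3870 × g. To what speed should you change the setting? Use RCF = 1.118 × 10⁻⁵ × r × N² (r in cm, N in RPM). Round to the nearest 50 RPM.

4950 RPM

r = 38.9 / 2 = 19.45 cm
Current RCF = 1.118 × 10⁻⁵ × 19.45 × (6511)² = 1.118 × 10⁻⁵ × 19.45 × 42,393,121 ≈ 9,218.4 × g
Target RCF = 9,218.4 − 3,870 = 5,348.4 × g
N² = 5,348.4 / (21.7451 × 10⁻⁵) = 24,595,886
N ≈ √24,595,886 ≈ 4,959.4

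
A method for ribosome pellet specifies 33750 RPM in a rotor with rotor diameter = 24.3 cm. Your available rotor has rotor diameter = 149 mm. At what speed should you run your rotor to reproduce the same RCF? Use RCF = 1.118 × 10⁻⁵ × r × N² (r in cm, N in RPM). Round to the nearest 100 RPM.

43100 RPM

Original rotor: r = 24.3 / 2 = 12.15 cm
RCF_original = 1.118 × 10⁻⁵ × 12.15 × (33750)² = 1.118 × 10⁻⁵ × 12.15 × 1,139,062,500 ≈ 154,726.8 × g
Your rotor: r = 149 mm / 2 = 74.5 mm = 7.45 cm
154,726.8 = 1.118 × 10⁻⁵ × 7.45 × N²
N² = 154,726.8 / (8.3291 × 10⁻⁵) = 1,857,665,294
N ≈ √1,857,665,294 ≈ 43,100.6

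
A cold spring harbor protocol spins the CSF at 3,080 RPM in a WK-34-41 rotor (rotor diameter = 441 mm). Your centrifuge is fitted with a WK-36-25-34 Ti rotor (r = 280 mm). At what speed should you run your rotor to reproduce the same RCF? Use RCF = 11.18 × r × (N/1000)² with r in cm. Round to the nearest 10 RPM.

Original rotor: r = 441 mm / 2 = 220.5 mm = 22.05 cm
RCF_original = 11.18 × 22.05 × (3.08)² = 11.18 × 22.05 × 9.4864 ≈ 2,338.6 × g
Your rotor: r = 280 mm = 28.0 cm
2,338.6 = 11.18 × 28 × (N/1000)²
(N/1000)² = 2,338.6 / 313.04 = 7.470611
N = 1000 × √7.470611 ≈ 2,733.2

≈ 2730 RPM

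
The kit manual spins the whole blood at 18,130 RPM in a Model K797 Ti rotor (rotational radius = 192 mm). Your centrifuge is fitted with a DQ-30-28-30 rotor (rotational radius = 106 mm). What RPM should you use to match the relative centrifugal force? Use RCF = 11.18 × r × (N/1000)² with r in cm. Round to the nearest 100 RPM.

Original rotor: r = 192 mm = 19.2 cm
RCF_original = 11.18 × 19.2 × (18.13)² = 11.18 × 19.2 × 328.6969 ≈ 70,556.8 × g
Your rotor: r = 106 mm = 10.6 cm
70,556.8 = 11.18 × 10.6 × (N/1000)²
(N/1000)² = 70,556.8 / 118.508 = 595.3758
N = 1000 × √595.3758 ≈ 24,400.3

≈ 24400 RPM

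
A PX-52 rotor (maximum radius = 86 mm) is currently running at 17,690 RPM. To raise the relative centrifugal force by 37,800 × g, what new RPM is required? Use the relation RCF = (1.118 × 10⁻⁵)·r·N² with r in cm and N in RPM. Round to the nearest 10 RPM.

26570 RPM

r = 86 mm = 8.6 cm
Current RCF = 1.118 × 10⁻⁵ × 8.6 × (17690)² = 1.118 × 10⁻⁵ × 8.6 × 312,936,100 ≈ 30,088.2 × g
Target RCF = 30,088.2 + 37,800 = 67,888.2 × g
N² = 67,888.2 / (9.6148 × 10⁻⁵) = 706,080,210
N ≈ √706,080,210 ≈ 26,572.2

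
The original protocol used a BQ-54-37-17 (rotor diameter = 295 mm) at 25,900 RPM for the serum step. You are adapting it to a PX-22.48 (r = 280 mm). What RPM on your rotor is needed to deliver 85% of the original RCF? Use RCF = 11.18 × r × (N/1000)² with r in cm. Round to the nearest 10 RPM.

Original rotor: r = 295 mm / 2 = 147.5 mm = 14.75 cm
RCF_original = 11.18 × 14.75 × (25.9)² = 11.18 × 14.75 × 670.81 ≈ 110,619.9 × g
Target RCF = 0.85 × 110,619.9 ≈ 94,026.9 × g
Your rotor: r = 280 mm = 28.0 cm
94,026.9 = 11.18 × 28 × (N/1000)²
(N/1000)² = 94,026.9 / 313.04 = 300.367
N = 1000 × √300.367 ≈ 17,331.1

≈ 17330 RPM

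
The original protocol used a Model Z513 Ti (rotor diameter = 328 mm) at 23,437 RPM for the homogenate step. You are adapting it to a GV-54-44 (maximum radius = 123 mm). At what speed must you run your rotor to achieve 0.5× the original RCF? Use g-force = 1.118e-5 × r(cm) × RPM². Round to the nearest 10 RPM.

Original rotor: r = 328 mm / 2 = 164 mm = 16.4 cm
RCF = 1.118 × 10⁻⁵ × r × N²
RCF_original = 1.118 × 10⁻⁵ × 16.4 × (23437)² = 1.118 × 10⁻⁵ × 16.4 × 549,292,969 ≈ 100,714 × g
Target RCF = 0.5 × 100,714 ≈ 50,357 × g
Your rotor: r = 123 mm = 12.3 cm
50,357 = 1.118 × 10⁻⁵ × 12.3 × N²
N² = 50,357 / (13.7514 × 10⁻⁵) = 366,195,442
N ≈ √366,195,442 ≈ 19,136.2

19140 RPM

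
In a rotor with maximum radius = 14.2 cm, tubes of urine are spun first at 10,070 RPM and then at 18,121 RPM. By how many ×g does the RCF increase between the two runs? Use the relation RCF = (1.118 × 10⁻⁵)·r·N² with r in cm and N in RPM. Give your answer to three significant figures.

≈ 36000 ×g

RCF₁ = 1.118 × 10⁻⁵ × 14.2 × (10070)² = 1.118 × 10⁻⁵ × 14.2 × 101,404,900 ≈ 16,098.6 × g
RCF₂ = 1.118 × 10⁻⁵ × 14.2 × (18121)² = 1.118 × 10⁻⁵ × 14.2 × 328,370,641 ≈ 52,130.8 × g
Increase = 52,130.8 − 16,098.6 = 36,032.2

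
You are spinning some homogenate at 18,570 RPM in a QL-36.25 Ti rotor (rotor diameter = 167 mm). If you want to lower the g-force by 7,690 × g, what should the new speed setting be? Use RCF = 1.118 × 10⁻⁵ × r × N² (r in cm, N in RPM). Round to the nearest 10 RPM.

r = 167 mm / 2 = 83.5 mm = 8.35 cm
Current RCF = 1.118 × 10⁻⁵ × 8.35 × (18570)² = 1.118 × 10⁻⁵ × 8.35 × 344,844,900 ≈ 32,192.3 × g
Target RCF = 32,192.3 − 7,690 = 24,502.3 × g
N² = 24,502.3 / (9.3353 × 10⁻⁵) = 262,469,337
N ≈ √262,469,337 ≈ 16,200.9

N₂ ≈ 16200 RPM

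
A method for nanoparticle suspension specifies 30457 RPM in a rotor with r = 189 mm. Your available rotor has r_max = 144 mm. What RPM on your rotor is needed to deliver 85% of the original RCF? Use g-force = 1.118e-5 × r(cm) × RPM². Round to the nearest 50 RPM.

Original rotor: r = 189 mm = 18.9 cm
RCF = 1.118 × 10⁻⁵ × r × N²
RCF_original = 1.118 × 10⁻⁵ × 18.9 × (30457)² = 1.118 × 10⁻⁵ × 18.9 × 927,628,849 ≈ 196,009.8 × g
Target RCF = 0.85 × 196,009.8 ≈ 166,608.3 × g
Your rotor: r = 144 mm = 14.4 cm
166,608.3 = 1.118 × 10⁻⁵ × 14.4 × N²
N² = 166,608.3 / (16.0992 × 10⁻⁵) = 1,034,885,584
N ≈ √1,034,885,584 ≈ 32,169.6

32150 RPM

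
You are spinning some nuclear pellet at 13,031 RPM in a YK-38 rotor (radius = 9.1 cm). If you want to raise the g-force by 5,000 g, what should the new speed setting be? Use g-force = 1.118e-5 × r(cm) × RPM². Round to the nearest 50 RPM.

Current RCF = 1.118 × 10⁻⁵ × 9.1 × (13031)² = 1.118 × 10⁻⁵ × 9.1 × 169,806,961 ≈ 17,275.8 × g
Target RCF = 17,275.8 + 5,000 = 22,275.8 × g
N² = 22,275.8 / (10.1738 × 10⁻⁵) = 218,952,604
N ≈ √218,952,604 ≈ 14,797.0

N₂ ≈ 14800 RPM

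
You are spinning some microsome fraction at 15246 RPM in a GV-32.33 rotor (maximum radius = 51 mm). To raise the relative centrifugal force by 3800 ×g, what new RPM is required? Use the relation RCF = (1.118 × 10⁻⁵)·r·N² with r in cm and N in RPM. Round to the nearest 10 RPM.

N₂ ≈ 17290 RPM

r = 51 mm = 5.1 cm
Current RCF = 1.118 × 10⁻⁵ × 5.1 × (15246)² = 1.118 × 10⁻⁵ × 5.1 × 232,440,516 ≈ 13,253.3 × g
Target RCF = 13,253.3 + 3,800 = 17,053.3 × g
N² = 17,053.3 / (5.7018 × 10⁻⁵) = 299,086,253
N ≈ √299,086,253 ≈ 17,294.1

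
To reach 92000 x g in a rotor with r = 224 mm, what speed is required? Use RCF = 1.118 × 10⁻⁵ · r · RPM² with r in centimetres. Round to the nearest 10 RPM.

19170 RPM

r = 224 mm = 22.4 cm
92,000 = 1.118 × 10⁻⁵ × 22.4 × N²
N² = 92,000 / (25.0432 × 10⁻⁵) = 367,365,193
N ≈ √367,365,193 ≈ 19,166.8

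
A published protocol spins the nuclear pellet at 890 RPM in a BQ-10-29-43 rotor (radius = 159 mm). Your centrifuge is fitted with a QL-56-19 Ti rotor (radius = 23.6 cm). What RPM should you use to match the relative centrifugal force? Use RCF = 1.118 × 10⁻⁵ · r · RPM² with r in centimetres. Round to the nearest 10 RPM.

≈ 730 RPM

Original rotor: r = 159 mm = 15.9 cm
RCF_original = 1.118 × 10⁻⁵ × 15.9 × (890)² = 1.118 × 10⁻⁵ × 15.9 × 792,100 ≈ 140.8 × g
140.8 = 1.118 × 10⁻⁵ × 23.6 × N²
N² = 140.8 / (26.3848 × 10⁻⁵) = 533,641
N ≈ √533,641 ≈ 730.5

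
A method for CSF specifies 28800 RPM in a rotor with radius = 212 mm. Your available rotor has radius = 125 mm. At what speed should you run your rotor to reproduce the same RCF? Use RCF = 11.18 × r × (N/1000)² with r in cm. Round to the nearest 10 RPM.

Original rotor: r = 212 mm = 21.2 cm
RCF_original = 11.18 × 21.2 × (28.8)² = 11.18 × 21.2 × 829.44 ≈ 196,590.6 × g
Your rotor: r = 125 mm = 12.5 cm
196,590.6 = 11.18 × 12.5 × (N/1000)²
(N/1000)² = 196,590.6 / 139.75 = 1406.731
N = 1000 × √1406.731 ≈ 37,506.4

≈ 37510 RPM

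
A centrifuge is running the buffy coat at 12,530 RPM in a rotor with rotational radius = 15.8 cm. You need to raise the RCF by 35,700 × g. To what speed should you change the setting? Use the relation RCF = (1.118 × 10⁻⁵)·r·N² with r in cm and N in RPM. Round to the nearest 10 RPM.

N₂ ≈ 18950 RPM

Current RCF = 1.118 × 10⁻⁵ × 15.8 × (12530)² = 1.118 × 10⁻⁵ × 15.8 × 157,000,900 ≈ 27,733.3 × g
Target RCF = 27,733.3 + 35,700 = 63,433.3 × g
N² = 63,433.3 / (17.6644 × 10⁻⁵) = 359,102,489
N ≈ √359,102,489 ≈ 18,950.0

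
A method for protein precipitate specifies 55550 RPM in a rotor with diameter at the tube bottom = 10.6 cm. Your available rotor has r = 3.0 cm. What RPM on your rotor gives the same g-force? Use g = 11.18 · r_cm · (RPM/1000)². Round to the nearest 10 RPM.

≈ 73830 RPM

Original rotor: r = 10.6 / 2 = 5.3 cm
RCF_original = 11.18 × 5.3 × (55.55)² = 11.18 × 5.3 × 3,085.8025 ≈ 182,846.1 × g
182,846.1 = 11.18 × 3 × (N/1000)²
(N/1000)² = 182,846.1 / 33.54 = 5451.583
N = 1000 × √5451.583 ≈ 73,834.8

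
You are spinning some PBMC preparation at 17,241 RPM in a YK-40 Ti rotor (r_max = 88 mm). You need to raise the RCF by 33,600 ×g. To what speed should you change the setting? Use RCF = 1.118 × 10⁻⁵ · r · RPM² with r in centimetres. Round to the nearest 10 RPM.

r = 88 mm = 8.8 cm
Current RCF = 1.118 × 10⁻⁵ × 8.8 × (17241)² = 1.118 × 10⁻⁵ × 8.8 × 297,252,081 ≈ 29,244.8 × g
Target RCF = 29,244.8 + 33,600 = 62,844.8 × g
N² = 62,844.8 / (9.8384 × 10⁻⁵) = 638,770,532
N ≈ √638,770,532 ≈ 25,273.9

N₂ ≈ 25270 RPM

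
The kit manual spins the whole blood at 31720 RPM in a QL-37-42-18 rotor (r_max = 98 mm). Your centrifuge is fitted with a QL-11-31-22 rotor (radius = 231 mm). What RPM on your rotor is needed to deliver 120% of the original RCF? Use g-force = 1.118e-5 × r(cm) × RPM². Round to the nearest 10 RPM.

22630 RPM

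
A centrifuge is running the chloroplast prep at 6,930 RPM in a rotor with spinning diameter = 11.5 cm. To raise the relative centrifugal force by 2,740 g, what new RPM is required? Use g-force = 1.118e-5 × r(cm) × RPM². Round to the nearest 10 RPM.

N₂ ≈ 9520 RPM

r = 11.5 / 2 = 5.75 cm
Current RCF = 1.118 × 10⁻⁵ × 5.75 × (6930)² = 1.118 × 10⁻⁵ × 5.75 × 48,024,900 ≈ 3,087.3 × g
Target RCF = 3,087.3 + 2,740 = 5,827.3 × g
N² = 5,827.3 / (6.4285 × 10⁻⁵) = 90,647,896
N ≈ √90,647,896 ≈ 9,520.9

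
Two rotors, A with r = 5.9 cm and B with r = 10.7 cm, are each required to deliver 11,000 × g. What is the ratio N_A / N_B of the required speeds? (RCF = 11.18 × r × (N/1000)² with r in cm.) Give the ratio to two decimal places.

1.35

At fixed RCF, N ∝ 1/√r, so N_A/N_B = √(r_B/r_A) = √(10.7/5.9) = √1.813559 = 1.3467.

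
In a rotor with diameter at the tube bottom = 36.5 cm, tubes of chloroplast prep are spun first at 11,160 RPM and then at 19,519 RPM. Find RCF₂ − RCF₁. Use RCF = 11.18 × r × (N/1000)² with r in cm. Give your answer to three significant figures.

52300 ×g

r = 36.5 / 2 = 18.25 cm
RCF₁ = 11.18 × 18.25 × (11.16)² = 11.18 × 18.25 × 124.5456 ≈ 25,411.7 × g
RCF₂ = 11.18 × 18.25 × (19.519)² = 11.18 × 18.25 × 380.991361 ≈ 77,735.6 × g
Increase = 77,735.6 − 25,411.7 = 52,323.9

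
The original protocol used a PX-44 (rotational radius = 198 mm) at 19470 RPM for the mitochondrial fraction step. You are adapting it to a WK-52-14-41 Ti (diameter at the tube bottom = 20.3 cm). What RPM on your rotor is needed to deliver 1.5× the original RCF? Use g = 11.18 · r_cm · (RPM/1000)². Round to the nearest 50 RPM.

≈ 33300 RPM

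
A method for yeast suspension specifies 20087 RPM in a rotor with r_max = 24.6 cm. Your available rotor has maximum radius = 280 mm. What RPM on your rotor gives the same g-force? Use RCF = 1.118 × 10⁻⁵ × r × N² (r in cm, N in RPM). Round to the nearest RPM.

≈ 18828 RPM

RCF = 1.118 × 10⁻⁵ × r × N²
RCF_original = 1.118 × 10⁻⁵ × 24.6 × (20087)² = 1.118 × 10⁻⁵ × 24.6 × 403,487,569 ≈ 110,970.4 × g
Your rotor: r = 280 mm = 28.0 cm
110,970.4 = 1.118 × 10⁻⁵ × 28 × N²
N² = 110,970.4 / (31.304 × 10⁻⁵) = 354,492,717
N ≈ √354,492,717 ≈ 18,828.0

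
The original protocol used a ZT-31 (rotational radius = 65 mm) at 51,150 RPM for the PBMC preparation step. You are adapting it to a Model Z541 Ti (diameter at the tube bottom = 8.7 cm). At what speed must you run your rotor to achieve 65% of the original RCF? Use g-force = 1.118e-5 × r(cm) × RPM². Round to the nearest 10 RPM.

≈ 50410 RPM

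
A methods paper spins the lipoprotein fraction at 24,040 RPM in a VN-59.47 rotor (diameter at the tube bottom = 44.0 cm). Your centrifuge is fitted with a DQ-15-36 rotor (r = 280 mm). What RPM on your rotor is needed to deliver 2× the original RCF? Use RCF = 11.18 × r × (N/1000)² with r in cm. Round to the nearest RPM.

Original rotor: r = 44.0 / 2 = 22 cm
RCF_original = 11.18 × 22 × (24.04)² = 11.18 × 22 × 577.9216 ≈ 142,145.6 × g
Target RCF = 2 × 142,145.6 ≈ 284,291.2 × g
Your rotor: r = 280 mm = 28.0 cm
284,291.2 = 11.18 × 28 × (N/1000)²
(N/1000)² = 284,291.2 / 313.04 = 908.1625
N = 1000 × √908.1625 ≈ 30,135.7

30136 RPM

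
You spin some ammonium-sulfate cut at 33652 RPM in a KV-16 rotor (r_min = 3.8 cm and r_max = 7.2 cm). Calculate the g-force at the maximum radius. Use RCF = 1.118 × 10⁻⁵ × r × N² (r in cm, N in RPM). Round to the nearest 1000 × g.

91000 g

Use r_max = 7.2 cm.
RCF = 1.118 × 10⁻⁵ × 7.2 × (33652)² = 1.118 × 10⁻⁵ × 7.2 × 1,132,457,104 ≈ 91,158.3 × g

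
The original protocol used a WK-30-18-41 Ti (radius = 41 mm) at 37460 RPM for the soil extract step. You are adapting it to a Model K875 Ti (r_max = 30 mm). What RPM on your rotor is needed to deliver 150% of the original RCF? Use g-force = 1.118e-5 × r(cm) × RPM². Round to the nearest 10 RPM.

53630 RPM

Original rotor: r = 41 mm = 4.1 cm
RCF_original = 1.118 × 10⁻⁵ × 4.1 × (37460)² = 1.118 × 10⁻⁵ × 4.1 × 1,403,251,600 ≈ 64,322.2 × g
Target RCF = 1.5 × 64,322.2 ≈ 96,483.3 × g
Your rotor: r = 30 mm = 3.0 cm
96,483.3 = 1.118 × 10⁻⁵ × 3 × N²
N² = 96,483.3 / (3.354 × 10⁻⁵) = 2,876,663,685
N ≈ √2,876,663,685 ≈ 53,634.5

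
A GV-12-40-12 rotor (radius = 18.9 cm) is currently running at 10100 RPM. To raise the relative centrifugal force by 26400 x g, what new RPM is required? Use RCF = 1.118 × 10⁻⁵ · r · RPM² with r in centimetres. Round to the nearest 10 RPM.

15060 RPM

Current RCF = 1.118 × 10⁻⁵ × 18.9 × (10100)² = 1.118 × 10⁻⁵ × 18.9 × 102,010,000 ≈ 21,554.9 × g
Target RCF = 21,554.9 + 26,400 = 47,954.9 × g
N² = 47,954.9 / (21.1302 × 10⁻⁵) = 226,949,579
N ≈ √226,949,579 ≈ 15,064.8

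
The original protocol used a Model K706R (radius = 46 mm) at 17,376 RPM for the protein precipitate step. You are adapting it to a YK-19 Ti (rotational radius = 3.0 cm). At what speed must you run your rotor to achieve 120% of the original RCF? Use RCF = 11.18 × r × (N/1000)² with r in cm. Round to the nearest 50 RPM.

≈ 23550 RPM

Original rotor: r = 46 mm = 4.6 cm
RCF_original = 11.18 × 4.6 × (17.376)² = 11.18 × 4.6 × 301.925376 ≈ 15,527.4 × g
Target RCF = 1.2 × 15,527.4 ≈ 18,632.9 × g
18,632.9 = 11.18 × 3 × (N/1000)²
(N/1000)² = 18,632.9 / 33.54 = 555.5426
N = 1000 × √555.5426 ≈ 23,570.0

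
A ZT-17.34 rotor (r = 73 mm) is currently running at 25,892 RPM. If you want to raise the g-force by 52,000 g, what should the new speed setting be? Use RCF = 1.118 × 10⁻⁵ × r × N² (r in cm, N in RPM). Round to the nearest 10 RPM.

N₂ ≈ 36160 RPM

r = 73 mm = 7.3 cm
Current RCF = 1.118 × 10⁻⁵ × 7.3 × (25892)² = 1.118 × 10⁻⁵ × 7.3 × 670,395,664 ≈ 54,713.7 × g
Target RCF = 54,713.7 + 52,000 = 106,713.7 × g
N² = 106,713.7 / (8.1614 × 10⁻⁵) = 1,307,541,598
N ≈ √1,307,541,598 ≈ 36,159.9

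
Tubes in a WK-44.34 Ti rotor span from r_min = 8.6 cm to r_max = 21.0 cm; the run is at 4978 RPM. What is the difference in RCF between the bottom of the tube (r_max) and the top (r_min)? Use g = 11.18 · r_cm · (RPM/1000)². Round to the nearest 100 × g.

ΔRCF ≈ 3400 ×g

ΔRCF = 11.18 × (r_max − r_min) × (N/1000)² = 11.18 × 12.4 × 24.780484 ≈ 3,435.4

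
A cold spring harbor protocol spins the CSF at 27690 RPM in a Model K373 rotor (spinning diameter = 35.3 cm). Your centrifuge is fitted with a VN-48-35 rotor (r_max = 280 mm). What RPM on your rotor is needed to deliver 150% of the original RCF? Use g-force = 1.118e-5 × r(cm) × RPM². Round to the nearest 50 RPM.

≈ 26950 RPM

Original rotor: r = 35.3 / 2 = 17.65 cm
RCF = 1.118 × 10⁻⁵ × r × N²
RCF_original = 1.118 × 10⁻⁵ × 17.65 × (27690)² = 1.118 × 10⁻⁵ × 17.65 × 766,736,100 ≈ 151,297.7 × g
Target RCF = 1.5 × 151,297.7 ≈ 226,946.6 × g
Your rotor: r = 280 mm = 28.0 cm
226,946.6 = 1.118 × 10⁻⁵ × 28 × N²
N² = 226,946.6 / (31.304 × 10⁻⁵) = 724,976,361
N ≈ √724,976,361 ≈ 26,925.4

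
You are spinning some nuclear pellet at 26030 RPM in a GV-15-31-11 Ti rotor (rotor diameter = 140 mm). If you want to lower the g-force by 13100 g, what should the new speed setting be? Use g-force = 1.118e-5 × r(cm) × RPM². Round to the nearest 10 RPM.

≈ 22590 RPM

r = 140 mm / 2 = 70 mm = 7 cm
Current RCF = 1.118 × 10⁻⁵ × 7 × (26030)² = 1.118 × 10⁻⁵ × 7 × 677,560,900 ≈ 53,025.9 × g
Target RCF = 53,025.9 − 13,100 = 39,925.9 × g
N² = 39,925.9 / (7.826 × 10⁻⁵) = 510,169,946
N ≈ √510,169,946 ≈ 22,586.9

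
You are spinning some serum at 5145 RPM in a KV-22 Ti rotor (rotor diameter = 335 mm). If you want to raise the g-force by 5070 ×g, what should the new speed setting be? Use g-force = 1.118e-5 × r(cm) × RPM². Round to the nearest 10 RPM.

r = 335 mm / 2 = 167.5 mm = 16.75 cm
Current RCF = 1.118 × 10⁻⁵ × 16.75 × (5145)² = 1.118 × 10⁻⁵ × 16.75 × 26,471,025 ≈ 4,957.1 × g
Target RCF = 4,957.1 + 5,070 = 10,027.1 × g
N² = 10,027.1 / (18.7265 × 10⁻⁵) = 53,544,976
N ≈ √53,544,976 ≈ 7,317.4

≈ 7320 RPM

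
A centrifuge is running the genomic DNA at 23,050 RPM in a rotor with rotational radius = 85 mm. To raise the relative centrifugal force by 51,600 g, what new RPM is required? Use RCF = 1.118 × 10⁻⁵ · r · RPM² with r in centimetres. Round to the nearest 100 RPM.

r = 85 mm = 8.5 cm
Current RCF = 1.118 × 10⁻⁵ × 8.5 × (23050)² = 1.118 × 10⁻⁵ × 8.5 × 531,302,500 ≈ 50,489.7 × g
Target RCF = 50,489.7 + 51,600 = 102,089.7 × g
N² = 102,089.7 / (9.503 × 10⁻⁵) = 1,074,289,172
N ≈ √1,074,289,172 ≈ 32,776.4

≈ 32800 RPM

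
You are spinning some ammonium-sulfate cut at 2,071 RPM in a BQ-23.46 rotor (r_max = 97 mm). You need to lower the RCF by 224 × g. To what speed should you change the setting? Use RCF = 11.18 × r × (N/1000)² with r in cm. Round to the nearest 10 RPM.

r = 97 mm = 9.7 cm
Current RCF = 11.18 × 9.7 × (2.071)² = 11.18 × 9.7 × 4.289041 ≈ 465.1 × g
Target RCF = 465.1 − 224 = 241.1 × g
(N/1000)² = 241.1 / 108.446 = 2.223226
N = 1000 × √2.223226 ≈ 1,491.0

1490 RPM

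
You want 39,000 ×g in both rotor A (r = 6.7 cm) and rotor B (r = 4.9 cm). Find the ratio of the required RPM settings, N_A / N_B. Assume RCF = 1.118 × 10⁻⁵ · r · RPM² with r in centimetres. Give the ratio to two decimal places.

At fixed RCF, N ∝ 1/√r, so N_A/N_B = √(r_B/r_A) = √(4.9/6.7) = √0.731343 = 0.8552.

0.86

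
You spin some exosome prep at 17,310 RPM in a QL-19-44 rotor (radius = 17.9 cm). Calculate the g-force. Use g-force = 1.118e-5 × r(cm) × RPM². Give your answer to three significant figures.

60000 × g

RCF = 1.118 × 10⁻⁵ × r × N²
RCF = 1.118 × 10⁻⁵ × 17.9 × (17310)² = 1.118 × 10⁻⁵ × 17.9 × 299,636,100 ≈ 59,963.8 × g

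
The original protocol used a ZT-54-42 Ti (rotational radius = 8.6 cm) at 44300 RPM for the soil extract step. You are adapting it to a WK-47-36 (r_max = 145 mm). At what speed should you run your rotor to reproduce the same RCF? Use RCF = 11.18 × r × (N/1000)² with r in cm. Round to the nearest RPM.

RCF_original = 11.18 × 8.6 × (44.3)² = 11.18 × 8.6 × 1,962.49 ≈ 188,689.5 × g
Your rotor: r = 145 mm = 14.5 cm
188,689.5 = 11.18 × 14.5 × (N/1000)²
(N/1000)² = 188,689.5 / 162.11 = 1163.96
N = 1000 × √1163.96 ≈ 34,116.9

34117 RPM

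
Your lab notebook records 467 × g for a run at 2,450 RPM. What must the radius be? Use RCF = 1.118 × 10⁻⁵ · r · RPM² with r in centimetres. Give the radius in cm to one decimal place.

467 = 1.118 × 10⁻⁵ × r × (2450)²
r = 467 / (1.118 × 10⁻⁵ × 6,002,500) = 467 / 67.10795 ≈ 6.959 cm

7.0 cm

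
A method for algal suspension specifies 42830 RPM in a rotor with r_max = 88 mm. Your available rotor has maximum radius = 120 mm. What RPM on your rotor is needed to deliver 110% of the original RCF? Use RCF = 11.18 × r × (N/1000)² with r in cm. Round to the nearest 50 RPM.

Original rotor: r = 88 mm = 8.8 cm
RCF_original = 11.18 × 8.8 × (42.83)² = 11.18 × 8.8 × 1,834.4089 ≈ 180,476.5 × g
Target RCF = 1.1 × 180,476.5 ≈ 198,524.2 × g
Your rotor: r = 120 mm = 12.0 cm
198,524.2 = 11.18 × 12 × (N/1000)²
(N/1000)² = 198,524.2 / 134.16 = 1479.757
N = 1000 × √1479.757 ≈ 38,467.6

≈ 38450 RPM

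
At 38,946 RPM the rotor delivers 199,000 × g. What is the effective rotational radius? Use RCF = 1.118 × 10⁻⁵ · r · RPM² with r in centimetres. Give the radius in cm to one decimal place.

199000 = 1.118 × 10⁻⁵ × r × (38946)²
r = 199000 / (1.118 × 10⁻⁵ × 1,516,790,916) = 199000 / 16957.72 ≈ 11.735 cm

≈ 11.7 cm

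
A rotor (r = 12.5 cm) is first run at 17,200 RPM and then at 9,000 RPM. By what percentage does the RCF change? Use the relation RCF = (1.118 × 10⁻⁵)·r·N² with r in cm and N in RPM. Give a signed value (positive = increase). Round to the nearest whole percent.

-73%

RCF ∝ N², so the ratio is (9000/17200)² = (0.523256)² = 0.2738.
Change = 0.2738 − 1 = -0.7262 → -72.6%.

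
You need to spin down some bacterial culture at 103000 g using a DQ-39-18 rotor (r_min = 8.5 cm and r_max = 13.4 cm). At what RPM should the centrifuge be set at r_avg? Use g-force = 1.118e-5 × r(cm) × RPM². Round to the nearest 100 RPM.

N ≈ 29000 RPM

r_avg = (8.5 + 13.4) / 2 = 10.95 cm
RCF = 1.118 × 10⁻⁵ × r × N²
103,000 = 1.118 × 10⁻⁵ × 10.95 × N²
N² = 103,000 / (12.2421 × 10⁻⁵) = 841,358,917
N ≈ √841,358,917 ≈ 29,006.2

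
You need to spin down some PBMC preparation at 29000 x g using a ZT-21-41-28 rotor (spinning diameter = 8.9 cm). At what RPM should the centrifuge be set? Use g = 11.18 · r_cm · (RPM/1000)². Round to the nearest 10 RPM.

≈ 24140 RPM

r = 8.9 / 2 = 4.45 cm
RCF = 11.18 × r × (N/1000)²
29,000 = 11.18 × 4.45 × (N/1000)²
(N/1000)² = 29,000 / 49.751 = 582.9029
N = 1000 × √582.9029 ≈ 24,143.4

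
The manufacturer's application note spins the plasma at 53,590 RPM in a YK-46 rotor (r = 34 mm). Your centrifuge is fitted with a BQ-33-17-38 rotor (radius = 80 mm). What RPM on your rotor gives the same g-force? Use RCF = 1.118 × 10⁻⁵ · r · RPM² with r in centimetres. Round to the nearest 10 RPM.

34940 RPM

Original rotor: r = 34 mm = 3.4 cm
RCF_original = 1.118 × 10⁻⁵ × 3.4 × (53590)² = 1.118 × 10⁻⁵ × 3.4 × 2,871,888,100 ≈ 109,166.2 × g
Your rotor: r = 80 mm = 8.0 cm
109,166.2 = 1.118 × 10⁻⁵ × 8 × N²
N² = 109,166.2 / (8.944 × 10⁻⁵) = 1,220,552,326
N ≈ √1,220,552,326 ≈ 34,936.4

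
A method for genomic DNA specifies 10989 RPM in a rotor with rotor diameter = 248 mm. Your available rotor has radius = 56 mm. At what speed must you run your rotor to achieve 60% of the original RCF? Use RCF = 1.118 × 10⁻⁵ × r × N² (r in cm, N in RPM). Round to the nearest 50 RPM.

Original rotor: r = 248 mm / 2 = 124 mm = 12.4 cm
RCF_original = 1.118 × 10⁻⁵ × 12.4 × (10989)² = 1.118 × 10⁻⁵ × 12.4 × 120,758,121 ≈ 16,740.9 × g
Target RCF = 0.6 × 16,740.9 ≈ 10,044.5 × g
Your rotor: r = 56 mm = 5.6 cm
10,044.5 = 1.118 × 10⁻⁵ × 5.6 × N²
N² = 10,044.5 / (6.2608 × 10⁻⁵) = 160,434,769
N ≈ √160,434,769 ≈ 12,666.3

≈ 12650 RPM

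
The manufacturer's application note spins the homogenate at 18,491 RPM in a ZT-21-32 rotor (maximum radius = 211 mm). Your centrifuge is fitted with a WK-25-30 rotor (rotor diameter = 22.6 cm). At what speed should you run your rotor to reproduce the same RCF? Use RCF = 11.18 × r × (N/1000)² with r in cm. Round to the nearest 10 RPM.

Original rotor: r = 211 mm = 21.1 cm
RCF = 11.18 × r × (N/1000)²
RCF_original = 11.18 × 21.1 × (18.491)² = 11.18 × 21.1 × 341.917081 ≈ 80,657.6 × g
Your rotor: r = 22.6 / 2 = 11.3 cm
80,657.6 = 11.18 × 11.3 × (N/1000)²
(N/1000)² = 80,657.6 / 126.334 = 638.4473
N = 1000 × √638.4473 ≈ 25,267.5

≈ 25270 RPM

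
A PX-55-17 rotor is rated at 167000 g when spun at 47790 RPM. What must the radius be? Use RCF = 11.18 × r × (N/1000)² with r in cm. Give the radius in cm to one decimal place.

167000 = 11.18 × r × (47.79)²
r = 167000 / (11.18 × 2283.8841) = 167000 / 25533.82 ≈ 6.540 cm

r ≈ 6.5 cm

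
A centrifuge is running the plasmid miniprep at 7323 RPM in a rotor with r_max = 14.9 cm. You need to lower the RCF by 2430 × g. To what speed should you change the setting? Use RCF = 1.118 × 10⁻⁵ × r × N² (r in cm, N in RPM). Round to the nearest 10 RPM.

6250 RPM

Current RCF = 1.118 × 10⁻⁵ × 14.9 × (7323)² = 1.118 × 10⁻⁵ × 14.9 × 53,626,329 ≈ 8,933.2 × g
Target RCF = 8,933.2 − 2,430 = 6,503.2 × g
N² = 6,503.2 / (16.6582 × 10⁻⁵) = 39,039,032
N ≈ √39,039,032 ≈ 6,248.1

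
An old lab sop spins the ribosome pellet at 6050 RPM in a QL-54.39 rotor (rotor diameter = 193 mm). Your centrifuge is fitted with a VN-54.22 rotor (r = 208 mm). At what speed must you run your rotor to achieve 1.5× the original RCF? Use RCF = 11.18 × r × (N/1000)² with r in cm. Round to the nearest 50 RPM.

≈ 5050 RPM

Original rotor: r = 193 mm / 2 = 96.5 mm = 9.65 cm
RCF_original = 11.18 × 9.65 × (6.05)² = 11.18 × 9.65 × 36.6025 ≈ 3,948.9 × g
Target RCF = 1.5 × 3,948.9 ≈ 5,923.4 × g
Your rotor: r = 208 mm = 20.8 cm
5,923.4 = 11.18 × 20.8 × (N/1000)²
(N/1000)² = 5,923.4 / 232.544 = 25.47217
N = 1000 × √25.47217 ≈ 5,047.0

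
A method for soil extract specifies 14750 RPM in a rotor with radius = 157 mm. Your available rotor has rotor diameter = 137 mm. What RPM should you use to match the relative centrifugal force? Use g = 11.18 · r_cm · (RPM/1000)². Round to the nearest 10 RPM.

Original rotor: r = 157 mm = 15.7 cm
RCF_original = 11.18 × 15.7 × (14.75)² = 11.18 × 15.7 × 217.5625 ≈ 38,187.9 × g
Your rotor: r = 137 mm / 2 = 68.5 mm = 6.85 cm
38,187.9 = 11.18 × 6.85 × (N/1000)²
(N/1000)² = 38,187.9 / 76.583 = 498.6472
N = 1000 × √498.6472 ≈ 22,330.4

22330 RPM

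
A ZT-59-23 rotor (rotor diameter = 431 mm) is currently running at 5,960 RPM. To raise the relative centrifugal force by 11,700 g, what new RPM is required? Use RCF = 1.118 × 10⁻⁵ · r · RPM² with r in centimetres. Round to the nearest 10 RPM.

N₂ ≈ 9170 RPM

r = 431 mm / 2 = 215.5 mm = 21.55 cm
Current RCF = 1.118 × 10⁻⁵ × 21.55 × (5960)² = 1.118 × 10⁻⁵ × 21.55 × 35,521,600 ≈ 8,558.2 × g
Target RCF = 8,558.2 + 11,700 = 20,258.2 × g
N² = 20,258.2 / (24.0929 × 10⁻⁵) = 84,083,693
N ≈ √84,083,693 ≈ 9,169.7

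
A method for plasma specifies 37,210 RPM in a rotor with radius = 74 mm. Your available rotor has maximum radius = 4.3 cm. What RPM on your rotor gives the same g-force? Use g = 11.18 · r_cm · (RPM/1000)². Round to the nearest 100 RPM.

48800 RPM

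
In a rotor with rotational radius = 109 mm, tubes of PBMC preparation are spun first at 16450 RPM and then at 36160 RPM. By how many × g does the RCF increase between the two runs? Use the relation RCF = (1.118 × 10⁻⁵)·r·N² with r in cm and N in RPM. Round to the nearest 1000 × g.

r = 109 mm = 10.9 cm
RCF₁ = 1.118 × 10⁻⁵ × 10.9 × (16450)² = 1.118 × 10⁻⁵ × 10.9 × 270,602,500 ≈ 32,976.2 × g
RCF₂ = 1.118 × 10⁻⁵ × 10.9 × (36160)² = 1.118 × 10⁻⁵ × 10.9 × 1,307,545,600 ≈ 159,340.1 × g
Increase = 159,340.1 − 32,976.2 = 126,363.9

≈ 126000 × g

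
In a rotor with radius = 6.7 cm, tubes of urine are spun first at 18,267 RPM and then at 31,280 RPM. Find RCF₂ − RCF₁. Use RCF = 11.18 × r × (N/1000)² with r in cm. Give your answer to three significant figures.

≈ 48300 x g

RCF₁ = 11.18 × 6.7 × (18.267)² = 11.18 × 6.7 × 333.683289 ≈ 24,994.9 × g
RCF₂ = 11.18 × 6.7 × (31.28)² = 11.18 × 6.7 × 978.4384 ≈ 73,290.9 × g
Increase = 73,290.9 − 24,994.9 = 48,296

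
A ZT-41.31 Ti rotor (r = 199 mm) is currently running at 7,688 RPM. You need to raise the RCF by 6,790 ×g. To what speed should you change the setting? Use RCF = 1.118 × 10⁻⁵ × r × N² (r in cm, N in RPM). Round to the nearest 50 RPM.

≈ 9450 RPM

r = 199 mm = 19.9 cm
Current RCF = 1.118 × 10⁻⁵ × 19.9 × (7688)² = 1.118 × 10⁻⁵ × 19.9 × 59,105,344 ≈ 13,149.9 × g
Target RCF = 13,149.9 + 6,790 = 19,939.9 × g
N² = 19,939.9 / (22.2482 × 10⁻⁵) = 89,624,779
N ≈ √89,624,779 ≈ 9,467.0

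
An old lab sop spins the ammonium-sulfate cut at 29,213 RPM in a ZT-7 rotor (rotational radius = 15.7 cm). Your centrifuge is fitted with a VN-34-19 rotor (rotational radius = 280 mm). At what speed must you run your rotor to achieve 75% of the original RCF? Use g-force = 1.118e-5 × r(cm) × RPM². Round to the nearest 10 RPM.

RCF_original = 1.118 × 10⁻⁵ × 15.7 × (29213)² = 1.118 × 10⁻⁵ × 15.7 × 853,399,369 ≈ 149,793.8 × g
Target RCF = 0.75 × 149,793.8 ≈ 112,345.3 × g
Your rotor: r = 280 mm = 28.0 cm
112,345.3 = 1.118 × 10⁻⁵ × 28 × N²
N² = 112,345.3 / (31.304 × 10⁻⁵) = 358,884,807
N ≈ √358,884,807 ≈ 18,944.3

≈ 18940 RPM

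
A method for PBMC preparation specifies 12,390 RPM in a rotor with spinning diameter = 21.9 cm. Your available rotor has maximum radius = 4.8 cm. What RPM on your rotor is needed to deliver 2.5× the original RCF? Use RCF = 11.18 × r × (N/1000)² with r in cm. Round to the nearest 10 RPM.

≈ 29590 RPM

Original rotor: r = 21.9 / 2 = 10.95 cm
RCF = 11.18 × r × (N/1000)²
RCF_original = 11.18 × 10.95 × (12.39)² = 11.18 × 10.95 × 153.5121 ≈ 18,793.1 × g
Target RCF = 2.5 × 18,793.1 ≈ 46,982.8 × g
46,982.8 = 11.18 × 4.8 × (N/1000)²
(N/1000)² = 46,982.8 / 53.664 = 875.4994
N = 1000 × √875.4994 ≈ 29,588.8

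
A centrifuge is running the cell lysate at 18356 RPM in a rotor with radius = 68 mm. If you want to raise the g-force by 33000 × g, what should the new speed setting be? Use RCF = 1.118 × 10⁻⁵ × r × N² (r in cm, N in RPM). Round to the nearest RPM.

r = 68 mm = 6.8 cm
Current RCF = 1.118 × 10⁻⁵ × 6.8 × (18356)² = 1.118 × 10⁻⁵ × 6.8 × 336,942,736 ≈ 25,615.7 × g
Target RCF = 25,615.7 + 33,000 = 58,615.7 × g
N² = 58,615.7 / (7.6024 × 10⁻⁵) = 771,015,732
N ≈ √771,015,732 ≈ 27,767.2

N₂ ≈ 27767 RPM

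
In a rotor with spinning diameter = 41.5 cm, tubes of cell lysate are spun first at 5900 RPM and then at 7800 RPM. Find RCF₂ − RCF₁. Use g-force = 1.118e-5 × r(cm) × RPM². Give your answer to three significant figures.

≈ 6040 g

r = 41.5 / 2 = 20.75 cm
RCF₁ = 1.118 × 10⁻⁵ × 20.75 × (5900)² = 1.118 × 10⁻⁵ × 20.75 × 34,810,000 ≈ 8,075.4 × g
RCF₂ = 1.118 × 10⁻⁵ × 20.75 × (7800)² = 1.118 × 10⁻⁵ × 20.75 × 60,840,000 ≈ 14,114 × g
Increase = 14,114 − 8,075.4 = 6,038.6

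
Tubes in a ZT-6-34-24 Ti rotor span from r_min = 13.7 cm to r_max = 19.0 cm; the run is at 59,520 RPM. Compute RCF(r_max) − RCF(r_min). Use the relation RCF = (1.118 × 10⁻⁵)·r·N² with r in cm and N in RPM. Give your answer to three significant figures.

≈ 210000 × g

ΔRCF = 1.118 × 10⁻⁵ × (r_max − r_min) × N² = 1.118 × 10⁻⁵ × 5.3 × 3,542,630,400 ≈ 209,915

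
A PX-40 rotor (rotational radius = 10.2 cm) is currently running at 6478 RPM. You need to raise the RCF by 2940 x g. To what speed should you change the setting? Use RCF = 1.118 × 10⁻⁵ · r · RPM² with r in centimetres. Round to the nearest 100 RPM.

8200 RPM

Current RCF = 1.118 × 10⁻⁵ × 10.2 × (6478)² = 1.118 × 10⁻⁵ × 10.2 × 41,964,484 ≈ 4,785.5 × g
Target RCF = 4,785.5 + 2,940 = 7,725.5 × g
N² = 7,725.5 / (11.4036 × 10⁻⁵) = 67,746,150
N ≈ √67,746,150 ≈ 8,230.8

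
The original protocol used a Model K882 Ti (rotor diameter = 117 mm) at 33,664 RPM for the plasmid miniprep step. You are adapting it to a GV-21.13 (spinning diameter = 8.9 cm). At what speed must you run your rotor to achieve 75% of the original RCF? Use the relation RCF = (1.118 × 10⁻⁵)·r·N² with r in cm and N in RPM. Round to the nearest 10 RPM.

33430 RPM

Original rotor: r = 117 mm / 2 = 58.5 mm = 5.85 cm
RCF_original = 1.118 × 10⁻⁵ × 5.85 × (33664)² = 1.118 × 10⁻⁵ × 5.85 × 1,133,264,896 ≈ 74,118.9 × g
Target RCF = 0.75 × 74,118.9 ≈ 55,589.2 × g
Your rotor: r = 8.9 / 2 = 4.45 cm
55,589.2 = 1.118 × 10⁻⁵ × 4.45 × N²
N² = 55,589.2 / (4.9751 × 10⁻⁵) = 1,117,348,395
N ≈ √1,117,348,395 ≈ 33,426.8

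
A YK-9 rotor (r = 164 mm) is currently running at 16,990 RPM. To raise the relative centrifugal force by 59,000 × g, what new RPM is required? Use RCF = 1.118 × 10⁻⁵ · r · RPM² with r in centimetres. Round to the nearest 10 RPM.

24710 RPM

r = 164 mm = 16.4 cm
Current RCF = 1.118 × 10⁻⁵ × 16.4 × (16990)² = 1.118 × 10⁻⁵ × 16.4 × 288,660,100 ≈ 52,926.4 × g
Target RCF = 52,926.4 + 59,000 = 111,926.4 × g
N² = 111,926.4 / (18.3352 × 10⁻⁵) = 610,445,482
N ≈ √610,445,482 ≈ 24,707.2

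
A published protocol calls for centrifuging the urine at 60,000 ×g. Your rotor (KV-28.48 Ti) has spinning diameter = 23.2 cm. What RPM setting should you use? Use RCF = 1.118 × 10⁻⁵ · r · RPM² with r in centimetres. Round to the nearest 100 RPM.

r = 23.2 / 2 = 11.6 cm
60,000 = 1.118 × 10⁻⁵ × 11.6 × N²
N² = 60,000 / (12.9688 × 10⁻⁵) = 462,648,819
N ≈ √462,648,819 ≈ 21,509.3

21500 RPM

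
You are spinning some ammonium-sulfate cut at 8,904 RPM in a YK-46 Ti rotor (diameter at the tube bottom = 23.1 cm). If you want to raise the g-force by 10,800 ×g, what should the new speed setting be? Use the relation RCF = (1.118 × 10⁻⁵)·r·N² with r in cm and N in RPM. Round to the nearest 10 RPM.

N₂ ≈ 12760 RPM

r = 23.1 / 2 = 11.55 cm
Current RCF = 1.118 × 10⁻⁵ × 11.55 × (8904)² = 1.118 × 10⁻⁵ × 11.55 × 79,281,216 ≈ 10,237.5 × g
Target RCF = 10,237.5 + 10,800 = 21,037.5 × g
N² = 21,037.5 / (12.9129 × 10⁻⁵) = 162,918,477
N ≈ √162,918,477 ≈ 12,764.0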